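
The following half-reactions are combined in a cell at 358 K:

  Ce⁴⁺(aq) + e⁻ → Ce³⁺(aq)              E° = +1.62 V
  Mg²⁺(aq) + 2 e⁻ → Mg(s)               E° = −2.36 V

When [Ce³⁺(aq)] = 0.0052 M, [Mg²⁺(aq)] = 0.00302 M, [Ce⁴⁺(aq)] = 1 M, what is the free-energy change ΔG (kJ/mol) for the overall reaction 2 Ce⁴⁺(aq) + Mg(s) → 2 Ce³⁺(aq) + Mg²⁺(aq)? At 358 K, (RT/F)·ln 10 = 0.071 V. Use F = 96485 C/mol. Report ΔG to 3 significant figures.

−817 kJ/mol

E°cell = +1.62 − (−2.36) = +3.98 V; the balanced reaction transfers n = 2 electrons.
Q = ([Ce³⁺(aq)]^2·[Mg²⁺(aq)]) / [Ce⁴⁺(aq)]^2 = 8.17×10^−8, so log Q = −7.088 and E = +3.98 − (0.071/2)(−7.088) = +4.2316 V.
ΔG = −nFE = −(2)(96485)(+4.2316) J/mol = −817 kJ/mol.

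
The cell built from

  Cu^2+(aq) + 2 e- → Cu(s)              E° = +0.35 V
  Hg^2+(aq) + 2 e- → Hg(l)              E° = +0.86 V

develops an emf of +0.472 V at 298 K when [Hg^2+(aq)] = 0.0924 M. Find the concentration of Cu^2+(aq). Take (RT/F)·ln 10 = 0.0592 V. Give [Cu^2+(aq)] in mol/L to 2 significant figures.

1.8 M

With Hg²⁺/Hg at the cathode and Cu²⁺/Cu at the anode, E°cell = +0.86 − (+0.35) = +0.51 V (n = 2).
Since E = E° − (0.0592/n)·log Q, log Q = n(E° − E)/0.0592 = 1.284.
For Hg^2+(aq) + Cu(s) → Hg(l) + Cu^2+(aq), the reaction quotient is Q = [Cu^2+(aq)] / [Hg^2+(aq)].
Solving for the unknown gives log [Cu^2+(aq)] = 0.250, so [Cu^2+(aq)] ≈ 1.8 M.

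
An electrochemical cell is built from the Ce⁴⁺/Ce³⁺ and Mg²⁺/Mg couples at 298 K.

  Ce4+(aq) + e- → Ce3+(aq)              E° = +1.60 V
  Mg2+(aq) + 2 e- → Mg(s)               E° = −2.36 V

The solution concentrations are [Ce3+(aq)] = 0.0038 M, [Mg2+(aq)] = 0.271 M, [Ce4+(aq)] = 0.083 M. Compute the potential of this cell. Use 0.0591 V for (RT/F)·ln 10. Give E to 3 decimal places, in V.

Ce⁴⁺/Ce³⁺ is reduced (cathode, E° = +1.60 V) and Mg²⁺/Mg is oxidized (anode).
E°cell = +1.60 − (−2.36) = +3.96 V, with n = 2 electrons transferred.
For the overall reaction 2 Ce4+(aq) + Mg(s) → 2 Ce3+(aq) + Mg2+(aq), Q = ([Ce3+(aq)]^2·[Mg2+(aq)]) / [Ce4+(aq)]^2 = 0.000568, giving log Q = −3.246.
By the Nernst equation, E = +3.96 − (0.0591/2)·(−3.246) = +4.056 V.

+4.056 V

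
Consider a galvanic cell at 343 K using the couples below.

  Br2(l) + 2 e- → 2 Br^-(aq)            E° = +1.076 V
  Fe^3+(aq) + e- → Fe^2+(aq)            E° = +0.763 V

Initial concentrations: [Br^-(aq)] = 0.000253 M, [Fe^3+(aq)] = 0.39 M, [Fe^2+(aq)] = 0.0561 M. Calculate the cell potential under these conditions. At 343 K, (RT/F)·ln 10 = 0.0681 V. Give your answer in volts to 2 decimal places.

Br₂/Br⁻ is reduced (cathode, E° = +1.076 V) and Fe³⁺/Fe²⁺ is oxidized (anode).
E°cell = +1.076 − (+0.763) = +0.313 V, with n = 2 electrons transferred.
The balanced reaction is Br2(l) + 2 Fe^2+(aq) → 2 Br^-(aq) + 2 Fe^3+(aq), so Q = ([Br^-(aq)]^2·[Fe^3+(aq)]^2) / [Fe^2+(aq)]^2 = 3.09×10^−6 and log Q = −5.510.
By the Nernst equation, E = +0.313 − (0.0681/2)·(−5.510) = +0.50 V.

+0.50 V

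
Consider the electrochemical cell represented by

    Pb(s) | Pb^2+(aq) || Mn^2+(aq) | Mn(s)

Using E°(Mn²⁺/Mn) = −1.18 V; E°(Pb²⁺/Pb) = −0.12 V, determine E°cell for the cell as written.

By convention the left-hand electrode in cell notation is the anode (oxidation) and the right-hand electrode is the cathode (reduction).
E°cell = E°(right) − E°(left) = −1.18 − (−0.12) = −1.06 V.
The negative sign shows that, as written, the cell would require an external voltage to drive the reaction.

−1.06 V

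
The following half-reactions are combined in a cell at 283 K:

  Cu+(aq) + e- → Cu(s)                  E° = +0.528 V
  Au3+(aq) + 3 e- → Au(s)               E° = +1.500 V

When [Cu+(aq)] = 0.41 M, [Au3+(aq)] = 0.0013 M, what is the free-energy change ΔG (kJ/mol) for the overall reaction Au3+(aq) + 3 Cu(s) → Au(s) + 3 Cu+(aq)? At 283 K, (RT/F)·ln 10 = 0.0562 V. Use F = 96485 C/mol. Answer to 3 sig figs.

−272 kJ/mol

E°cell = +1.500 − (+0.528) = +0.972 V; the balanced reaction transfers n = 3 electrons.
Q = [Cu+(aq)]^3 / [Au3+(aq)] = 53, so log Q = 1.724 and E = +0.972 − (0.0562/3)(1.724) = +0.9397 V.
Finally ΔG = −nFE = −(3)(96485 C/mol)(+0.9397 V) = −272 kJ/mol.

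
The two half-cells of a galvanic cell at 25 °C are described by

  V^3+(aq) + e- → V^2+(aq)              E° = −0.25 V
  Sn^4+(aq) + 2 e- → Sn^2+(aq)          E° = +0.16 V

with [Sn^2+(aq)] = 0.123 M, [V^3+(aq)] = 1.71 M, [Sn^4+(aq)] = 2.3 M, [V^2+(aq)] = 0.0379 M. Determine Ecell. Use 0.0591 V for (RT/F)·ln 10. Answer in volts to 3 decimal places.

Since E°(Sn⁴⁺/Sn²⁺) > E°(V³⁺/V²⁺), Sn⁴⁺/Sn²⁺ serves as the cathode.
E°cell = +0.16 − (−0.25) = +0.41 V, with n = 2 electrons transferred.
Balancing gives Sn^4+(aq) + 2 V^2+(aq) → Sn^2+(aq) + 2 V^3+(aq); hence Q = ([Sn^2+(aq)]·[V^3+(aq)]^2) / ([Sn^4+(aq)]·[V^2+(aq)]^2) = 109 (log Q = 2.037).
Applying E = E° − (RT ln10/nF)·log Q gives +0.41 − (0.0591/2)(2.037) = +0.350 V.

+0.350 V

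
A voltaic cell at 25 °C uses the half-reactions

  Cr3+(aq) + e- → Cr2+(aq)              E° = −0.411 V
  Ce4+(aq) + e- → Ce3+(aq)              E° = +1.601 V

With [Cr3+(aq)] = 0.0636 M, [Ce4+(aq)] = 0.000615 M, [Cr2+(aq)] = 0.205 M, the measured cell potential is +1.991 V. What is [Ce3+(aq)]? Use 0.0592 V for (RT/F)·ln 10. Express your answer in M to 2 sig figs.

0.0045 M

Ce⁴⁺/Ce³⁺ is the cathode (higher E°); E°cell = +1.601 − (−0.411) = +2.012 V with n = 1.
Since E = E° − (0.0592/n)·log Q, log Q = n(E° − E)/0.0592 = 0.355.
Balancing electrons gives Ce4+(aq) + Cr2+(aq) → Ce3+(aq) + Cr3+(aq); thus Q = ([Ce3+(aq)]·[Cr3+(aq)]) / ([Ce4+(aq)]·[Cr2+(aq)]).
Substituting the known concentrations and solving, log [Ce3+(aq)] = −2.348 and [Ce3+(aq)] = 0.0045 M.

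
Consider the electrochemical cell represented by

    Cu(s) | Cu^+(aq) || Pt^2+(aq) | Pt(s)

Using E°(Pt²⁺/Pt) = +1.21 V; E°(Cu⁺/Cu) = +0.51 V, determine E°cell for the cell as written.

+0.70 V

By convention the left-hand electrode in cell notation is the anode (oxidation) and the right-hand electrode is the cathode (reduction).
E°cell = E°(right) − E°(left) = +1.21 − (+0.51) = +0.70 V.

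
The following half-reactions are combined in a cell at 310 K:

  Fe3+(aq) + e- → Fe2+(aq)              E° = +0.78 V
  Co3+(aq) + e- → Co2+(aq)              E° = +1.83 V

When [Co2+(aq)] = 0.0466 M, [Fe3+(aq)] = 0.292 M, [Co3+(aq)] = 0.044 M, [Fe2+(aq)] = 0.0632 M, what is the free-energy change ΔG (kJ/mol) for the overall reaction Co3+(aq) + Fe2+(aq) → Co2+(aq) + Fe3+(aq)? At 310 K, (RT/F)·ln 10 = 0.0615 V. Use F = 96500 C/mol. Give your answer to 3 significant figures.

With Co³⁺/Co²⁺ reduced at the cathode, E°cell = +1.83 − (+0.78) = +1.05 V and n = 1.
Q = ([Co2+(aq)]·[Fe3+(aq)]) / ([Co3+(aq)]·[Fe2+(aq)]) = 4.89, so log Q = 0.690 and E = +1.05 − (0.0615/1)(0.690) = +1.0076 V.
Finally ΔG = −nFE = −(1)(96500 C/mol)(+1.0076 V) = −97.2 kJ/mol.

−97.2 kJ/mol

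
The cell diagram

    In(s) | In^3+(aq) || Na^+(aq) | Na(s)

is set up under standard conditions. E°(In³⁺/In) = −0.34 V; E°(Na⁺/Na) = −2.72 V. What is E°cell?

By convention the left-hand electrode in cell notation is the anode (oxidation) and the right-hand electrode is the cathode (reduction).
E°cell = E°(right) − E°(left) = −2.72 − (−0.34) = −2.38 V.
The negative sign shows that, as written, the cell would require an external voltage to drive the reaction.

−2.38 V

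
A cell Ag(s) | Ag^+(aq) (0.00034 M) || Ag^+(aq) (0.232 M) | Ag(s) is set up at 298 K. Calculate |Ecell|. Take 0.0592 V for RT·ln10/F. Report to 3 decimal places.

For a concentration cell E°cell = 0, since both electrodes use the same couple.
The compartment with the higher Ag^+(aq) concentration (0.232 M) acts as the cathode; ions are reduced there and produced at the dilute (0.00034 M) anode.
With n = 1, Ecell = −(0.0592/1)·log([dilute]/[conc]) = −(0.0592/1)·log(0.00034/0.232) = +0.168 V.

0.168 V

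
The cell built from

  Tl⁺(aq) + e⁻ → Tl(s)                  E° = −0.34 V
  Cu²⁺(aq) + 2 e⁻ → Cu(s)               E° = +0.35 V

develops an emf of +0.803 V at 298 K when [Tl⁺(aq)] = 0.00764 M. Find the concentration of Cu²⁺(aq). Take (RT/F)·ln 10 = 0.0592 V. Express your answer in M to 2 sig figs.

The Cu²⁺/Cu couple has the larger reduction potential, so it is the cathode: E°cell = +0.35 − (−0.34) = +0.69 V and n = 2.
Rearranging E = E° − (0.0592/n)·log Q gives log Q = 2(+0.69 − (+0.803))/0.0592 = −3.818.
The balanced reaction is Cu²⁺(aq) + 2 Tl(s) → Cu(s) + 2 Tl⁺(aq), so Q = [Tl⁺(aq)]^2 / [Cu²⁺(aq)].
Substituting the known concentrations and solving, log [Cu²⁺(aq)] = −0.416 and [Cu²⁺(aq)] = 0.38 M.

0.38 M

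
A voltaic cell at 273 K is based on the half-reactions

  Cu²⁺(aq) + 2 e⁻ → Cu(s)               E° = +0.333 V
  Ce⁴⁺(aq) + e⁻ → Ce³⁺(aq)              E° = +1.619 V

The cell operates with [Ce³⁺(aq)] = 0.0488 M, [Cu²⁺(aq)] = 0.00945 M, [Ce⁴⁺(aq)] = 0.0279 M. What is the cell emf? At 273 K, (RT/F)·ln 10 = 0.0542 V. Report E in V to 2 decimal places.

Since E°(Ce⁴⁺/Ce³⁺) > E°(Cu²⁺/Cu), Ce⁴⁺/Ce³⁺ serves as the cathode.
E°cell = E°cat − E°an = +1.619 − (+0.333) = +1.286 V; n = 2.
The balanced reaction is 2 Ce⁴⁺(aq) + Cu(s) → 2 Ce³⁺(aq) + Cu²⁺(aq), so Q = ([Ce³⁺(aq)]^2·[Cu²⁺(aq)]) / [Ce⁴⁺(aq)]^2 = 0.0289 and log Q = −1.539.
By the Nernst equation, E = +1.286 − (0.0542/2)·(−1.539) = +1.33 V.

+1.33 V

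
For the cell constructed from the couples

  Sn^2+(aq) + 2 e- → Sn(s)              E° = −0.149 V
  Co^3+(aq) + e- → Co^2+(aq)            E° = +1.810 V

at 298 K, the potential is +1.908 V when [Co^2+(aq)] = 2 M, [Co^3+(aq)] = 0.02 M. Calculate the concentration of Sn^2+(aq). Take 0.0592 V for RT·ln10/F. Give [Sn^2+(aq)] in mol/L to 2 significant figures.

Co³⁺/Co²⁺ is the cathode (higher E°); E°cell = +1.810 − (−0.149) = +1.959 V with n = 2.
Since E = E° − (0.0592/n)·log Q, log Q = n(E° − E)/0.0592 = 1.723.
For 2 Co^3+(aq) + Sn(s) → 2 Co^2+(aq) + Sn^2+(aq), the reaction quotient is Q = ([Co^2+(aq)]^2·[Sn^2+(aq)]) / [Co^3+(aq)]^2.
Solving for the unknown gives log [Sn^2+(aq)] = −2.277, so [Sn^2+(aq)] ≈ 0.0053 M.

0.0053 M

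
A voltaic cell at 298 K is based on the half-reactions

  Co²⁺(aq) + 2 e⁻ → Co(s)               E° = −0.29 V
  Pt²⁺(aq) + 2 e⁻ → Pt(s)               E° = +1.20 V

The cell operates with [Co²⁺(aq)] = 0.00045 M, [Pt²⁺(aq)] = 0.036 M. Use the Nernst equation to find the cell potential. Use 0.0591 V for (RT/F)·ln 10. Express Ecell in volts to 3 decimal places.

Pt²⁺/Pt is reduced (cathode, E° = +1.20 V) and Co²⁺/Co is oxidized (anode).
E°cell = +1.20 − (−0.29) = +1.49 V, with n = 2 electrons transferred.
Balancing gives Pt²⁺(aq) + Co(s) → Pt(s) + Co²⁺(aq); hence Q = [Co²⁺(aq)] / [Pt²⁺(aq)] = 0.0125 (log Q = −1.903).
By the Nernst equation, E = +1.49 − (0.0591/2)·(−1.903) = +1.546 V.

+1.546 V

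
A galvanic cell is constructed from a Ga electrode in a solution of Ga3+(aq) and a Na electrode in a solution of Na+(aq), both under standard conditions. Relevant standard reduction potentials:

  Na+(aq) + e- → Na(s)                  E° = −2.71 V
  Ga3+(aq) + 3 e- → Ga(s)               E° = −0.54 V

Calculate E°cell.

The Ga³⁺/Ga couple has the higher E°, so Ga ion is reduced (cathode) and Na is oxidized (anode).
E°cell = E°(cathode) − E°(anode) = −0.54 − (−2.71) = +2.17 V.

+2.17 V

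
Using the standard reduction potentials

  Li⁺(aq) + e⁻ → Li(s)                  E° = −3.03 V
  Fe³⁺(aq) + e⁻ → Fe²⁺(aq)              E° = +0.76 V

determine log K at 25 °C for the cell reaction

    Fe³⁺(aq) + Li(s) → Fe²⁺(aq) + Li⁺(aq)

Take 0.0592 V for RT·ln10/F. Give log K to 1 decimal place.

log K = 64.0

The Fe³⁺/Fe²⁺ couple is reduced (cathode); E°cell = +0.76 − (−3.03) = +3.79 V with n = 1.
At equilibrium E = 0, so log K = nE°cell / 0.0592 = (1)(+3.79) / 0.0592 = 64.0.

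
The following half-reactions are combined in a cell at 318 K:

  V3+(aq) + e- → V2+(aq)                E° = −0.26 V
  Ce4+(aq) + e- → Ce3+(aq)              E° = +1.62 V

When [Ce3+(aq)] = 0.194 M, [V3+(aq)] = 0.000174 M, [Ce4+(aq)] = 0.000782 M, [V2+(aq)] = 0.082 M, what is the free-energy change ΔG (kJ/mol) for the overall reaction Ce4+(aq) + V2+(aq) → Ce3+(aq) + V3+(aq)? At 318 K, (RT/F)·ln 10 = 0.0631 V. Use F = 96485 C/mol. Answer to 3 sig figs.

The standard cell potential is +1.62 − (−0.26) = +1.88 V, with n = 1 electron in the balanced equation.
Here Q = ([Ce3+(aq)]·[V3+(aq)]) / ([Ce4+(aq)]·[V2+(aq)]) = 0.526 (log Q = −0.279), giving E = +1.88 − (0.0631/1)·(−0.279) = +1.8976 V.
Then ΔG = −nFE = −1 × 96485 × +1.8976 J/mol = −183 kJ/mol.

−183 kJ/mol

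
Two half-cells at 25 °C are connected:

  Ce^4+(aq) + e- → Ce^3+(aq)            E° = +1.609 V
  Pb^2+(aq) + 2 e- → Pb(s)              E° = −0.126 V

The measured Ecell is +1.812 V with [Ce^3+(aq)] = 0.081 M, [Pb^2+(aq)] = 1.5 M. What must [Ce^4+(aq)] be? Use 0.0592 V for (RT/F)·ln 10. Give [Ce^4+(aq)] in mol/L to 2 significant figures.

The Ce⁴⁺/Ce³⁺ couple has the larger reduction potential, so it is the cathode: E°cell = +1.609 − (−0.126) = +1.735 V and n = 2.
From the Nernst equation, log Q = n(E° − E)/0.0592 = 2·(+1.735 − (+1.812))/0.0592 = −2.601.
The balanced reaction is 2 Ce^4+(aq) + Pb(s) → 2 Ce^3+(aq) + Pb^2+(aq), so Q = ([Ce^3+(aq)]^2·[Pb^2+(aq)]) / [Ce^4+(aq)]^2.
Isolating [Ce^4+(aq)] in Q = 10^{−2.601} yields log [Ce^4+(aq)] = 0.297, i.e. 2.0 M.

2.0 M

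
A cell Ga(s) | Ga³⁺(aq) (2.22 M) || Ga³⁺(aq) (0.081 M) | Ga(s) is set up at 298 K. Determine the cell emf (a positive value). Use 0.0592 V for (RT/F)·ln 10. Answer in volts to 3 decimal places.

For a concentration cell E°cell = 0, since both electrodes use the same couple.
The compartment with the higher Ga³⁺(aq) concentration (2.22 M) acts as the cathode; ions are reduced there and produced at the dilute (0.081 M) anode.
With n = 3, Ecell = −(0.0592/3)·log([dilute]/[conc]) = −(0.0592/3)·log(0.081/2.22) = +0.028 V.

0.028 V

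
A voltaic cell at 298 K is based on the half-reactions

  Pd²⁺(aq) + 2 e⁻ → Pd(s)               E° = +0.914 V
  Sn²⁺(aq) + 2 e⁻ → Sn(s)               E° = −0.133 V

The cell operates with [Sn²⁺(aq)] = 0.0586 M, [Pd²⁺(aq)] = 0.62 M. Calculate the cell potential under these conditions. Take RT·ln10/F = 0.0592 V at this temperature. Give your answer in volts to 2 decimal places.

+1.08 V

Pd²⁺/Pd is reduced (cathode, E° = +0.914 V) and Sn²⁺/Sn is oxidized (anode).
The standard potential is +0.914 − (−0.133) = +1.047 V and the balanced reaction transfers n = 2 electrons.
For the overall reaction Pd²⁺(aq) + Sn(s) → Pd(s) + Sn²⁺(aq), Q = [Sn²⁺(aq)] / [Pd²⁺(aq)] = 0.0945, giving log Q = −1.024.
E = E° − (0.0592/n)·log Q = +1.047 − (0.0592/2)(−1.024) = +1.08 V.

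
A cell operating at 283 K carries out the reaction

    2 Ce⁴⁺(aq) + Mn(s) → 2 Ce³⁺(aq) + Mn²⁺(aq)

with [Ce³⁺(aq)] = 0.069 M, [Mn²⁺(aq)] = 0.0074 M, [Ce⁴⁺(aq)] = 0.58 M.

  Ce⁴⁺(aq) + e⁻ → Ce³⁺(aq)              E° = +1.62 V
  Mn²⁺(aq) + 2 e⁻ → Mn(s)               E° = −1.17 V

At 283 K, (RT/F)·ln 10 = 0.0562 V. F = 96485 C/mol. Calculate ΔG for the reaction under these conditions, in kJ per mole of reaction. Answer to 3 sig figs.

−560 kJ/mol

The standard cell potential is +1.62 − (−1.17) = +2.79 V, with n = 2 electrons in the balanced equation.
The reaction quotient is ([Ce³⁺(aq)]^2·[Mn²⁺(aq)]) / [Ce⁴⁺(aq)]^2 = 0.000105; by Nernst, E = +2.79 − (0.0562/2)(−3.980) = +2.9018 V.
Finally ΔG = −nFE = −(2)(96485 C/mol)(+2.9018 V) = −560 kJ/mol.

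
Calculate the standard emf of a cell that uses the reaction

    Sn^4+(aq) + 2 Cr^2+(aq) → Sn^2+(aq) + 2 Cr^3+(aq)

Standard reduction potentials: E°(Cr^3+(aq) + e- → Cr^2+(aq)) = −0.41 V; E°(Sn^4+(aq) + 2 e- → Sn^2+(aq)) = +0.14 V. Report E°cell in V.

Sn^4+(aq) gains electrons, so the Sn⁴⁺/Sn²⁺ couple is the cathode; the Cr³⁺/Cr²⁺ couple is the anode.
E°cell = E°(cathode) − E°(anode) = +0.14 − (−0.41) = +0.55 V.

+0.55 V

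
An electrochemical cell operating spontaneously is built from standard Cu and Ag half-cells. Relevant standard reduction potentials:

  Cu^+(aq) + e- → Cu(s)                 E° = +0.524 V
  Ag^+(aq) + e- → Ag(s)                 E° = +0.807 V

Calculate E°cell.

The Ag⁺/Ag couple has the higher E°, so Ag ion is reduced (cathode) and Cu is oxidized (anode).
E°cell = E°(cathode) − E°(anode) = +0.807 − (+0.524) = +0.283 V.

+0.283 V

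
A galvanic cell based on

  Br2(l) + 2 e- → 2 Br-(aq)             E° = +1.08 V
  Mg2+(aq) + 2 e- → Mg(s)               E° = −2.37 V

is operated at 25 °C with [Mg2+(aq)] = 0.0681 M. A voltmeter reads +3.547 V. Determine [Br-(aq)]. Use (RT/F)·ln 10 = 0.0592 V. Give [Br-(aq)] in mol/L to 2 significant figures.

0.088 M

The Br₂/Br⁻ couple has the larger reduction potential, so it is the cathode: E°cell = +1.08 − (−2.37) = +3.45 V and n = 2.
From the Nernst equation, log Q = n(E° − E)/0.0592 = 2·(+3.45 − (+3.547))/0.0592 = −3.277.
Balancing electrons gives Br2(l) + Mg(s) → 2 Br-(aq) + Mg2+(aq); thus Q = [Br-(aq)]^2·[Mg2+(aq)].
Substituting the known concentrations and solving, log [Br-(aq)] = −1.055 and [Br-(aq)] = 0.088 M.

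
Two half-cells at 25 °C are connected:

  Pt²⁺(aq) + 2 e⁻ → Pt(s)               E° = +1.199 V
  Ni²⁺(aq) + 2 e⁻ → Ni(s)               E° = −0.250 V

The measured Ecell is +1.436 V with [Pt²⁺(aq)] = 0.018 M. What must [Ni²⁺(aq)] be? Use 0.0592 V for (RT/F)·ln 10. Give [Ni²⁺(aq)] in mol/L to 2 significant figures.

0.049 M

The Pt²⁺/Pt couple has the larger reduction potential, so it is the cathode: E°cell = +1.199 − (−0.250) = +1.449 V and n = 2.
Rearranging E = E° − (0.0592/n)·log Q gives log Q = 2(+1.449 − (+1.436))/0.0592 = 0.439.
For Pt²⁺(aq) + Ni(s) → Pt(s) + Ni²⁺(aq), the reaction quotient is Q = [Ni²⁺(aq)] / [Pt²⁺(aq)].
Isolating [Ni²⁺(aq)] in Q = 10^{0.439} yields log [Ni²⁺(aq)] = −1.306, i.e. 0.049 M.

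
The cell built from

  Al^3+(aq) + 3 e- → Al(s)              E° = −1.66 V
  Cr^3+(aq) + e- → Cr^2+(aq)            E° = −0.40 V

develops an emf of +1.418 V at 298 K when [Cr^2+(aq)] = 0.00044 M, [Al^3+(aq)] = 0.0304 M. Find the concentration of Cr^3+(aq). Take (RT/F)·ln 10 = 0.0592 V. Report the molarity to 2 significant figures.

Cr³⁺/Cr²⁺ is the cathode (higher E°); E°cell = −0.40 − (−1.66) = +1.26 V with n = 3.
From the Nernst equation, log Q = n(E° − E)/0.0592 = 3·(+1.26 − (+1.418))/0.0592 = −8.007.
Balancing electrons gives 3 Cr^3+(aq) + Al(s) → 3 Cr^2+(aq) + Al^3+(aq); thus Q = ([Cr^2+(aq)]^3·[Al^3+(aq)]) / [Cr^3+(aq)]^3.
Substituting the known concentrations and solving, log [Cr^3+(aq)] = −1.193 and [Cr^3+(aq)] = 0.064 M.

0.064 M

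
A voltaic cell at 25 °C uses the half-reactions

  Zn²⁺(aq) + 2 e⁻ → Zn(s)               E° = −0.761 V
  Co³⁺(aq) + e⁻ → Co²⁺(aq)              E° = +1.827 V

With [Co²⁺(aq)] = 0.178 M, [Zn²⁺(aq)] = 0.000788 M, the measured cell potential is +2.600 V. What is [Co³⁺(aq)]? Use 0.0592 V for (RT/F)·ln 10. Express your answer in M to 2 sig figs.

0.0080 M

With Co³⁺/Co²⁺ at the cathode and Zn²⁺/Zn at the anode, E°cell = +1.827 − (−0.761) = +2.588 V (n = 2).
From the Nernst equation, log Q = n(E° − E)/0.0592 = 2·(+2.588 − (+2.600))/0.0592 = −0.405.
For 2 Co³⁺(aq) + Zn(s) → 2 Co²⁺(aq) + Zn²⁺(aq), the reaction quotient is Q = ([Co²⁺(aq)]^2·[Zn²⁺(aq)]) / [Co³⁺(aq)]^2.
Substituting the known concentrations and solving, log [Co³⁺(aq)] = −2.099 and [Co³⁺(aq)] = 0.0080 M.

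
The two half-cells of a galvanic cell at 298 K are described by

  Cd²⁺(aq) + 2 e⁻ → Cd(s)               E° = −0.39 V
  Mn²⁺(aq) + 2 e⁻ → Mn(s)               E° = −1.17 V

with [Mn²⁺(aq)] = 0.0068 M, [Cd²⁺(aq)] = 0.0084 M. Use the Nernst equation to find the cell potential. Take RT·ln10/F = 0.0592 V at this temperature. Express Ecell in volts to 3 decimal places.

The Cd²⁺/Cd couple has the more positive E°, so it is the cathode; Mn²⁺/Mn is the anode.
The standard potential is −0.39 − (−1.17) = +0.78 V and the balanced reaction transfers n = 2 electrons.
Balancing gives Cd²⁺(aq) + Mn(s) → Cd(s) + Mn²⁺(aq); hence Q = [Mn²⁺(aq)] / [Cd²⁺(aq)] = 0.81 (log Q = −0.092).
Applying E = E° − (RT ln10/nF)·log Q gives +0.78 − (0.0592/2)(−0.092) = +0.783 V.

+0.783 V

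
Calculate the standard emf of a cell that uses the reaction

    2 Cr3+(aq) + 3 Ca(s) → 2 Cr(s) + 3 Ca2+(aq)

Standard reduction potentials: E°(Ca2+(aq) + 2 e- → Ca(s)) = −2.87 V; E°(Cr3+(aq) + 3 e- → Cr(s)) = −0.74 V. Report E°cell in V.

Cr3+(aq) gains electrons, so the Cr³⁺/Cr couple is the cathode; the Ca²⁺/Ca couple is the anode.
E°cell = E°(cathode) − E°(anode) = −0.74 − (−2.87) = +2.13 V.
The positive value indicates the reaction is spontaneous as written.

+2.13 V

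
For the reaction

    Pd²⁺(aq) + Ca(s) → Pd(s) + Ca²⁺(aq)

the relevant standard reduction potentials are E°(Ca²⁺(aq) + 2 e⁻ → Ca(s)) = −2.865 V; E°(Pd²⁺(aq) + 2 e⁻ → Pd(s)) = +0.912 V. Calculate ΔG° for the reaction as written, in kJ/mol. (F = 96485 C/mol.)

−729 kJ/mol

In the reaction as written Pd²⁺(aq) is reduced, so the Pd²⁺/Pd couple is the cathode and Ca²⁺/Ca is the anode.
E°cell = +0.912 − (−2.865) = +3.777 V; balancing electrons gives n = 2.
ΔG° = −nFE°cell = −(2)(96485)(+3.777) J/mol = −729 kJ/mol.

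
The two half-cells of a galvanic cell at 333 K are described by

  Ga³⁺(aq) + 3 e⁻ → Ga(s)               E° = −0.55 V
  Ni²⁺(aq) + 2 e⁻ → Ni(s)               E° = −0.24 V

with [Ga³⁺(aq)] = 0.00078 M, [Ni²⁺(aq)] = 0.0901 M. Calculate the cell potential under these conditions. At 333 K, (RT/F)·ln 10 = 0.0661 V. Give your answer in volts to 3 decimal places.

Ni²⁺/Ni is reduced (cathode, E° = −0.24 V) and Ga³⁺/Ga is oxidized (anode).
E°cell = E°cat − E°an = −0.24 − (−0.55) = +0.31 V; n = 6.
For the overall reaction 3 Ni²⁺(aq) + 2 Ga(s) → 3 Ni(s) + 2 Ga³⁺(aq), Q = [Ga³⁺(aq)]^2 / [Ni²⁺(aq)]^3 = 0.000832, giving log Q = −3.080.
By the Nernst equation, E = +0.31 − (0.0661/6)·(−3.080) = +0.344 V.

+0.344 V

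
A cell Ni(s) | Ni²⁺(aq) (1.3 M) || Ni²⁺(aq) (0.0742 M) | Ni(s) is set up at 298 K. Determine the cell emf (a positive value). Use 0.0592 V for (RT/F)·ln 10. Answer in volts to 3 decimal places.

0.037 V

For a concentration cell E°cell = 0, since both electrodes use the same couple.
The compartment with the higher Ni²⁺(aq) concentration (1.3 M) acts as the cathode; ions are reduced there and produced at the dilute (0.0742 M) anode.
With n = 2, Ecell = −(0.0592/2)·log([dilute]/[conc]) = −(0.0592/2)·log(0.0742/1.3) = +0.037 V.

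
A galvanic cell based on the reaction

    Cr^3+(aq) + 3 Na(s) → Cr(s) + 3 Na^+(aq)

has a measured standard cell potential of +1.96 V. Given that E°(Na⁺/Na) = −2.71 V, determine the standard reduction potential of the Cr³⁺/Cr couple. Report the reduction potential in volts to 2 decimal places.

In the reaction as written the Cr³⁺/Cr couple is reduced (cathode) and Na⁺/Na is oxidized (anode), so E°cell = E°(Cr³⁺/Cr) − E°(Na⁺/Na).
E°(Cr³⁺/Cr) = E°cell + E°(anode) = +1.96 + (−2.71) = −0.75 V.

−0.75 V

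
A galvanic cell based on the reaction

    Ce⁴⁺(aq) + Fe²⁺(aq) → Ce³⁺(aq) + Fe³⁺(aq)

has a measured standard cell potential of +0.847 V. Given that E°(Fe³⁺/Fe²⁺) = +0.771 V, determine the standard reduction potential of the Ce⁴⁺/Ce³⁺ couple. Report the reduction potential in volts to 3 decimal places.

In the reaction as written the Ce⁴⁺/Ce³⁺ couple is reduced (cathode) and Fe³⁺/Fe²⁺ is oxidized (anode), so E°cell = E°(Ce⁴⁺/Ce³⁺) − E°(Fe³⁺/Fe²⁺).
E°(Ce⁴⁺/Ce³⁺) = E°cell + E°(anode) = +0.847 + (+0.771) = +1.618 V.

+1.618 V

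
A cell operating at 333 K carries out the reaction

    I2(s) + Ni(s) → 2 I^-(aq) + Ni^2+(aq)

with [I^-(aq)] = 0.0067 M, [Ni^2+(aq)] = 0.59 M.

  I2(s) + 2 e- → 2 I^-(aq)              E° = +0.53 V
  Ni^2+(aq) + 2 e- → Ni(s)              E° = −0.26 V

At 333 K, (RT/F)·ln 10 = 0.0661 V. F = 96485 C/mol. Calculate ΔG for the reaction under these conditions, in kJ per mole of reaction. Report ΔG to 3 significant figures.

−182 kJ/mol

E°cell = +0.53 − (−0.26) = +0.79 V; the balanced reaction transfers n = 2 electrons.
The reaction quotient is [I^-(aq)]^2·[Ni^2+(aq)] = 2.65×10^−5; by Nernst, E = +0.79 − (0.0661/2)(−4.577) = +0.9413 V.
ΔG = −nFE = −(2)(96485)(+0.9413) J/mol = −182 kJ/mol.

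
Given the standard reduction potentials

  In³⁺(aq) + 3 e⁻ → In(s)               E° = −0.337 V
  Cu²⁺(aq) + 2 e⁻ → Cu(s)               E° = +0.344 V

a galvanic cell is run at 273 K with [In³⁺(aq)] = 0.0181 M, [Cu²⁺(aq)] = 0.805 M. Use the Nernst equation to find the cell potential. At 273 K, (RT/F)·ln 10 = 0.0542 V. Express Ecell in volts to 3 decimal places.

The Cu²⁺/Cu couple has the more positive E°, so it is the cathode; In³⁺/In is the anode.
E°cell = +0.344 − (−0.337) = +0.681 V, with n = 6 electrons transferred.
The balanced reaction is 3 Cu²⁺(aq) + 2 In(s) → 3 Cu(s) + 2 In³⁺(aq), so Q = [In³⁺(aq)]^2 / [Cu²⁺(aq)]^3 = 0.000628 and log Q = −3.202.
By the Nernst equation, E = +0.681 − (0.0542/6)·(−3.202) = +0.710 V.

+0.710 V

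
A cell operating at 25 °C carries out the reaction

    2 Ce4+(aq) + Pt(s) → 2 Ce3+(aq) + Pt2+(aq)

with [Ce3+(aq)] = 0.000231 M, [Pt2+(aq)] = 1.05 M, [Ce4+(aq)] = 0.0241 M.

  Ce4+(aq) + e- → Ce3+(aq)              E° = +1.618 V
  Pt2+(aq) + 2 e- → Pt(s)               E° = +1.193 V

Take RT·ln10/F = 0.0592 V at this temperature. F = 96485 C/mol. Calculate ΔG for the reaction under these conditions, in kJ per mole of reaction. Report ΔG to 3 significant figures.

The standard cell potential is +1.618 − (+1.193) = +0.425 V, with n = 2 electrons in the balanced equation.
The reaction quotient is ([Ce3+(aq)]^2·[Pt2+(aq)]) / [Ce4+(aq)]^2 = 9.65×10^−5; by Nernst, E = +0.425 − (0.0592/2)(−4.016) = +0.5439 V.
Finally ΔG = −nFE = −(2)(96485 C/mol)(+0.5439 V) = −105 kJ/mol.

−105 kJ/mol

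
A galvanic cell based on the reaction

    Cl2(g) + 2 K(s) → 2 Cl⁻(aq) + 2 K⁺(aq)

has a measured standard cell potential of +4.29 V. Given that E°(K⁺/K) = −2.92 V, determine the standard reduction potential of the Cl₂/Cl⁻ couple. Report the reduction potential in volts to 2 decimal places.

In the reaction as written the Cl₂/Cl⁻ couple is reduced (cathode) and K⁺/K is oxidized (anode), so E°cell = E°(Cl₂/Cl⁻) − E°(K⁺/K).
E°(Cl₂/Cl⁻) = E°cell + E°(anode) = +4.29 + (−2.92) = +1.37 V.

+1.37 V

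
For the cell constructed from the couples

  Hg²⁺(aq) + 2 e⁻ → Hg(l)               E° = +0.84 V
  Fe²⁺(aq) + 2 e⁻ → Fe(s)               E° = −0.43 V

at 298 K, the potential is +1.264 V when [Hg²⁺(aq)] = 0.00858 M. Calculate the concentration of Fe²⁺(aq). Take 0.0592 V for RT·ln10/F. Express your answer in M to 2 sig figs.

Hg²⁺/Hg is the cathode (higher E°); E°cell = +0.84 − (−0.43) = +1.27 V with n = 2.
Rearranging E = E° − (0.0592/n)·log Q gives log Q = 2(+1.27 − (+1.264))/0.0592 = 0.203.
The balanced reaction is Hg²⁺(aq) + Fe(s) → Hg(l) + Fe²⁺(aq), so Q = [Fe²⁺(aq)] / [Hg²⁺(aq)].
Substituting the known concentrations and solving, log [Fe²⁺(aq)] = −1.864 and [Fe²⁺(aq)] = 0.014 M.

0.014 M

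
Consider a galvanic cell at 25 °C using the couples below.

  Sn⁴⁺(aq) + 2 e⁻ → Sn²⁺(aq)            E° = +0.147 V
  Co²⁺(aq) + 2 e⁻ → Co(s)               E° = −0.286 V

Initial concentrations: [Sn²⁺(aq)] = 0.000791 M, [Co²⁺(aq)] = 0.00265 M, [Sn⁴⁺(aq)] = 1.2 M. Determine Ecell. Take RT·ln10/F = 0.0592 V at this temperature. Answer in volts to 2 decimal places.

+0.60 V

Sn⁴⁺/Sn²⁺ is reduced (cathode, E° = +0.147 V) and Co²⁺/Co is oxidized (anode).
E°cell = E°cat − E°an = +0.147 − (−0.286) = +0.433 V; n = 2.
The balanced reaction is Sn⁴⁺(aq) + Co(s) → Sn²⁺(aq) + Co²⁺(aq), so Q = ([Sn²⁺(aq)]·[Co²⁺(aq)]) / [Sn⁴⁺(aq)] = 1.75×10^−6 and log Q = −5.758.
Applying E = E° − (RT ln10/nF)·log Q gives +0.433 − (0.0592/2)(−5.758) = +0.60 V.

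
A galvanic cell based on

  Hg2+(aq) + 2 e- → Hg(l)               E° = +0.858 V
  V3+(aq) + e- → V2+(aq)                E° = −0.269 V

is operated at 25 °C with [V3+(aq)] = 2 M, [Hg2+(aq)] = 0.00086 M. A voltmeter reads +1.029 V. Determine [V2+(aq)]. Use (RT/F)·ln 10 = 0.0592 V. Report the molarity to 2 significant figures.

1.5 M

The Hg²⁺/Hg couple has the larger reduction potential, so it is the cathode: E°cell = +0.858 − (−0.269) = +1.127 V and n = 2.
Since E = E° − (0.0592/n)·log Q, log Q = n(E° − E)/0.0592 = 3.311.
The balanced reaction is Hg2+(aq) + 2 V2+(aq) → Hg(l) + 2 V3+(aq), so Q = [V3+(aq)]^2 / ([Hg2+(aq)]·[V2+(aq)]^2).
Isolating [V2+(aq)] in Q = 10^{3.311} yields log [V2+(aq)] = 0.178, i.e. 1.5 M.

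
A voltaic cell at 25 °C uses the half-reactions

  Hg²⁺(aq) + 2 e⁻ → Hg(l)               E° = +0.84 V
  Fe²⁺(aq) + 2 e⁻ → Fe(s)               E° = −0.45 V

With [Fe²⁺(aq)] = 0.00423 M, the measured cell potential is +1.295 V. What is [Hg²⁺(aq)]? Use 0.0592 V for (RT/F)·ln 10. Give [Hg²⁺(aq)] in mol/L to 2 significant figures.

0.0062 M

The Hg²⁺/Hg couple has the larger reduction potential, so it is the cathode: E°cell = +0.84 − (−0.45) = +1.29 V and n = 2.
Since E = E° − (0.0592/n)·log Q, log Q = n(E° − E)/0.0592 = −0.169.
For Hg²⁺(aq) + Fe(s) → Hg(l) + Fe²⁺(aq), the reaction quotient is Q = [Fe²⁺(aq)] / [Hg²⁺(aq)].
Substituting the known concentrations and solving, log [Hg²⁺(aq)] = −2.205 and [Hg²⁺(aq)] = 0.0062 M.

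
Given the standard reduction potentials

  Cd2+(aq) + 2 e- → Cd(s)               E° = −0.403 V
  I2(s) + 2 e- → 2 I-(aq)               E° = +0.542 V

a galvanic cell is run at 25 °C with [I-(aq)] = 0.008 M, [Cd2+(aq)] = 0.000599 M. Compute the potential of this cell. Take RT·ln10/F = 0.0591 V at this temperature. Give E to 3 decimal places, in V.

The I₂/I⁻ couple has the more positive E°, so it is the cathode; Cd²⁺/Cd is the anode.
E°cell = +0.542 − (−0.403) = +0.945 V, with n = 2 electrons transferred.
Balancing gives I2(s) + Cd(s) → 2 I-(aq) + Cd2+(aq); hence Q = [I-(aq)]^2·[Cd2+(aq)] = 3.83×10^−8 (log Q = −7.416).
E = E° − (0.0591/n)·log Q = +0.945 − (0.0591/2)(−7.416) = +1.164 V.

+1.164 V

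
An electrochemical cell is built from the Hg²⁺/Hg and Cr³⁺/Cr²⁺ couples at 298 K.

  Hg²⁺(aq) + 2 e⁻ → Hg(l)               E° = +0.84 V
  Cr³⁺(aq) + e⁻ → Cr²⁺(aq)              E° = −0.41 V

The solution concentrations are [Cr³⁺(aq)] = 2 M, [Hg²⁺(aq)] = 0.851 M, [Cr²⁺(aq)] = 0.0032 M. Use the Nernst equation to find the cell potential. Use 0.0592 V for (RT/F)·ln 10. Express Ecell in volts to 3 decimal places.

The Hg²⁺/Hg couple has the more positive E°, so it is the cathode; Cr³⁺/Cr²⁺ is the anode.
The standard potential is +0.84 − (−0.41) = +1.25 V and the balanced reaction transfers n = 2 electrons.
For the overall reaction Hg²⁺(aq) + 2 Cr²⁺(aq) → Hg(l) + 2 Cr³⁺(aq), Q = [Cr³⁺(aq)]^2 / ([Hg²⁺(aq)]·[Cr²⁺(aq)]^2) = 4.59×10^5, giving log Q = 5.662.
By the Nernst equation, E = +1.25 − (0.0592/2)·(5.662) = +1.082 V.

+1.082 V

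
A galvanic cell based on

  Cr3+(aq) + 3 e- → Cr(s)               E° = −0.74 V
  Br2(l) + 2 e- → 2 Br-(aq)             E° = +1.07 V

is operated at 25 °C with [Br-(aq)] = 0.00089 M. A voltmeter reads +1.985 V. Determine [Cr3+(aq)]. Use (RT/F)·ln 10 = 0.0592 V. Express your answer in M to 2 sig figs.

1.9 M

With Br₂/Br⁻ at the cathode and Cr³⁺/Cr at the anode, E°cell = +1.07 − (−0.74) = +1.81 V (n = 6).
From the Nernst equation, log Q = n(E° − E)/0.0592 = 6·(+1.81 − (+1.985))/0.0592 = −17.736.
The balanced reaction is 3 Br2(l) + 2 Cr(s) → 6 Br-(aq) + 2 Cr3+(aq), so Q = [Br-(aq)]^6·[Cr3+(aq)]^2.
Solving for the unknown gives log [Cr3+(aq)] = 0.284, so [Cr3+(aq)] ≈ 1.9 M.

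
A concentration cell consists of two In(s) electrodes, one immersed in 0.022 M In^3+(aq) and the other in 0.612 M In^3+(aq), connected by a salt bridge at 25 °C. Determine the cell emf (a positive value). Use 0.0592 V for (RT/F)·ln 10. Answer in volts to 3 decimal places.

For a concentration cell E°cell = 0, since both electrodes use the same couple.
The compartment with the higher In^3+(aq) concentration (0.612 M) acts as the cathode; ions are reduced there and produced at the dilute (0.022 M) anode.
With n = 3, Ecell = −(0.0592/3)·log([dilute]/[conc]) = −(0.0592/3)·log(0.022/0.612) = +0.029 V.

0.029 V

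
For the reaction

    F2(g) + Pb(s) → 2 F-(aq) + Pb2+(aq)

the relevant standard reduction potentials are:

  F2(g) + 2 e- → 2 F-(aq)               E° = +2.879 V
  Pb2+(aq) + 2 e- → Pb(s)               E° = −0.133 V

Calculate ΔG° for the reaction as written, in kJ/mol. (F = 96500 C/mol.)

In the reaction as written F2(g) is reduced, so the F₂/F⁻ couple is the cathode and Pb²⁺/Pb is the anode.
E°cell = +2.879 − (−0.133) = +3.012 V; balancing electrons gives n = 2.
ΔG° = −nFE°cell = −(2)(96500)(+3.012) J/mol = −581 kJ/mol.

−581 kJ/mol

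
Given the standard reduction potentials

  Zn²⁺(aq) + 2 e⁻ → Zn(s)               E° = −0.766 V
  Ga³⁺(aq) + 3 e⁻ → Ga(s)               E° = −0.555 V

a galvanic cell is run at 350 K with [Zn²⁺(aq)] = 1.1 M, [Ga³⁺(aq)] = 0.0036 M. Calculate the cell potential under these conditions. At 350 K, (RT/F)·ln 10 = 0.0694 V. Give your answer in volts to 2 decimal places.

Ga³⁺/Ga is reduced (cathode, E° = −0.555 V) and Zn²⁺/Zn is oxidized (anode).
E°cell = −0.555 − (−0.766) = +0.211 V, with n = 6 electrons transferred.
The balanced reaction is 2 Ga³⁺(aq) + 3 Zn(s) → 2 Ga(s) + 3 Zn²⁺(aq), so Q = [Zn²⁺(aq)]^3 / [Ga³⁺(aq)]^2 = 1.03×10^5 and log Q = 5.012.
E = E° − (0.0694/n)·log Q = +0.211 − (0.0694/6)(5.012) = +0.15 V.

+0.15 V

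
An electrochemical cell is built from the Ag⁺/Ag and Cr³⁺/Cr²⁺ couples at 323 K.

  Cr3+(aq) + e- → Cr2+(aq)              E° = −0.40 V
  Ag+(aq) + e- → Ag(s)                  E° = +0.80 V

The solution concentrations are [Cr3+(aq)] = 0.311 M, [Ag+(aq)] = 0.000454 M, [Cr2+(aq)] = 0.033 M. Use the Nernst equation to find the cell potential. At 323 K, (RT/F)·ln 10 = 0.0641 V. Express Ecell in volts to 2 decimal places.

+0.92 V

Since E°(Ag⁺/Ag) > E°(Cr³⁺/Cr²⁺), Ag⁺/Ag serves as the cathode.
The standard potential is +0.80 − (−0.40) = +1.20 V and the balanced reaction transfers n = 1 electron.
The balanced reaction is Ag+(aq) + Cr2+(aq) → Ag(s) + Cr3+(aq), so Q = [Cr3+(aq)] / ([Ag+(aq)]·[Cr2+(aq)]) = 2.08×10^4 and log Q = 4.317.
Applying E = E° − (RT ln10/nF)·log Q gives +1.20 − (0.0641/1)(4.317) = +0.92 V.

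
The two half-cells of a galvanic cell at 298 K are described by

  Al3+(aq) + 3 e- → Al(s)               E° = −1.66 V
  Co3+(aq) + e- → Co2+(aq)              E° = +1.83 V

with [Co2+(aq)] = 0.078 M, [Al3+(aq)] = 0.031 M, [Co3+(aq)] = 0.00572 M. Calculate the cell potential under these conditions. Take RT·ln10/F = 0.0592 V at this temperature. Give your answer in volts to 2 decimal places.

Since E°(Co³⁺/Co²⁺) > E°(Al³⁺/Al), Co³⁺/Co²⁺ serves as the cathode.
E°cell = +1.83 − (−1.66) = +3.49 V, with n = 3 electrons transferred.
Balancing gives 3 Co3+(aq) + Al(s) → 3 Co2+(aq) + Al3+(aq); hence Q = ([Co2+(aq)]^3·[Al3+(aq)]) / [Co3+(aq)]^3 = 78.6 (log Q = 1.895).
Applying E = E° − (RT ln10/nF)·log Q gives +3.49 − (0.0592/3)(1.895) = +3.45 V.

+3.45 V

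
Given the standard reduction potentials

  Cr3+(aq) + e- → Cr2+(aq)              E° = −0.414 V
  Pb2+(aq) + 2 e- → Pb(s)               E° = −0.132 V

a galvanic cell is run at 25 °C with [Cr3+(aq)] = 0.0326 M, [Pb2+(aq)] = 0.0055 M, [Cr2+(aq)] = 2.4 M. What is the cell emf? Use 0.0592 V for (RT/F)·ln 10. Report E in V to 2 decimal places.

+0.33 V

Pb²⁺/Pb is reduced (cathode, E° = −0.132 V) and Cr³⁺/Cr²⁺ is oxidized (anode).
E°cell = E°cat − E°an = −0.132 − (−0.414) = +0.282 V; n = 2.
For the overall reaction Pb2+(aq) + 2 Cr2+(aq) → Pb(s) + 2 Cr3+(aq), Q = [Cr3+(aq)]^2 / ([Pb2+(aq)]·[Cr2+(aq)]^2) = 0.0335, giving log Q = −1.474.
By the Nernst equation, E = +0.282 − (0.0592/2)·(−1.474) = +0.33 V.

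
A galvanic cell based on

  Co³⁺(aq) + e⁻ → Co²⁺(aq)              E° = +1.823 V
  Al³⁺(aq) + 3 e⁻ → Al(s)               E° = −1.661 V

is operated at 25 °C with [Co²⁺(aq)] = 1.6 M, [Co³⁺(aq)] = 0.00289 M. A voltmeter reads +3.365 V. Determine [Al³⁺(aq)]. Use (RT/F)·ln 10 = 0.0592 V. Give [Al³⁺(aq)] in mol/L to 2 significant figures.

With Co³⁺/Co²⁺ at the cathode and Al³⁺/Al at the anode, E°cell = +1.823 − (−1.661) = +3.484 V (n = 3).
Rearranging E = E° − (0.0592/n)·log Q gives log Q = 3(+3.484 − (+3.365))/0.0592 = 6.030.
Balancing electrons gives 3 Co³⁺(aq) + Al(s) → 3 Co²⁺(aq) + Al³⁺(aq); thus Q = ([Co²⁺(aq)]^3·[Al³⁺(aq)]) / [Co³⁺(aq)]^3.
Substituting the known concentrations and solving, log [Al³⁺(aq)] = −2.200 and [Al³⁺(aq)] = 0.0063 M.

0.0063 M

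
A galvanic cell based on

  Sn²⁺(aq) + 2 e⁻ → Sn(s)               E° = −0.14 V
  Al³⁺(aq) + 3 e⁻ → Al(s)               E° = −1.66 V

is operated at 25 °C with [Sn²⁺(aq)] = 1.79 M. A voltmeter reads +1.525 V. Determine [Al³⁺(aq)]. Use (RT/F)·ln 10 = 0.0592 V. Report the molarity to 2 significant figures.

1.3 M

Sn²⁺/Sn is the cathode (higher E°); E°cell = −0.14 − (−1.66) = +1.52 V with n = 6.
Rearranging E = E° − (0.0592/n)·log Q gives log Q = 6(+1.52 − (+1.525))/0.0592 = −0.507.
The balanced reaction is 3 Sn²⁺(aq) + 2 Al(s) → 3 Sn(s) + 2 Al³⁺(aq), so Q = [Al³⁺(aq)]^2 / [Sn²⁺(aq)]^3.
Solving for the unknown gives log [Al³⁺(aq)] = 0.126, so [Al³⁺(aq)] ≈ 1.3 M.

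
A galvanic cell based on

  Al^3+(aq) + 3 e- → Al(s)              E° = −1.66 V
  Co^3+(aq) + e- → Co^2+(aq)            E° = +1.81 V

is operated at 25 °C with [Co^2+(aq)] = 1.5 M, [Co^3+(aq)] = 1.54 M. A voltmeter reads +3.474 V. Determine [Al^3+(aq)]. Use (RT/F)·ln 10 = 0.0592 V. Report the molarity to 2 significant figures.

The Co³⁺/Co²⁺ couple has the larger reduction potential, so it is the cathode: E°cell = +1.81 − (−1.66) = +3.47 V and n = 3.
From the Nernst equation, log Q = n(E° − E)/0.0592 = 3·(+3.47 − (+3.474))/0.0592 = −0.203.
For 3 Co^3+(aq) + Al(s) → 3 Co^2+(aq) + Al^3+(aq), the reaction quotient is Q = ([Co^2+(aq)]^3·[Al^3+(aq)]) / [Co^3+(aq)]^3.
Substituting the known concentrations and solving, log [Al^3+(aq)] = −0.169 and [Al^3+(aq)] = 0.68 M.

0.68 M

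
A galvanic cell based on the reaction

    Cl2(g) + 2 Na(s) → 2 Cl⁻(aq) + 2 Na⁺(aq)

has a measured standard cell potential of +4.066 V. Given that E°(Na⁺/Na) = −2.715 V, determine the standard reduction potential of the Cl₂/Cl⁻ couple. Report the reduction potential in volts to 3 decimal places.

In the reaction as written the Cl₂/Cl⁻ couple is reduced (cathode) and Na⁺/Na is oxidized (anode), so E°cell = E°(Cl₂/Cl⁻) − E°(Na⁺/Na).
E°(Cl₂/Cl⁻) = E°cell + E°(anode) = +4.066 + (−2.715) = +1.351 V.

+1.351 V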